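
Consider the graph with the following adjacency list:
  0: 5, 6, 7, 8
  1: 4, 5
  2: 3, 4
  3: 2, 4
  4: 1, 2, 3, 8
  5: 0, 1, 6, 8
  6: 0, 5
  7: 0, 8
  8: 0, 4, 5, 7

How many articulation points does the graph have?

1

Removing 4 increases the component count from 1 to 2, so 4 is a cut vertex.
By contrast removing 6 leaves 1 component; it is not a cut vertex. No other vertex is a cut vertex either.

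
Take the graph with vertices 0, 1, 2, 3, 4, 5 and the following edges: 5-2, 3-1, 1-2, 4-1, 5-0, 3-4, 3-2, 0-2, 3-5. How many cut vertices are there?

0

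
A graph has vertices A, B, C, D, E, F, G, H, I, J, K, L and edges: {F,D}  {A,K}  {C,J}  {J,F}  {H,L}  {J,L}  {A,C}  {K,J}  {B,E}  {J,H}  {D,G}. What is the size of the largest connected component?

I is isolated — a component by itself.
Starting from B we can reach B, E. That is one component of size 2.
Starting from A we can reach A, C, D, F, G, H, J, K, L. That is one component of size 9.
The largest has 9 vertices.

9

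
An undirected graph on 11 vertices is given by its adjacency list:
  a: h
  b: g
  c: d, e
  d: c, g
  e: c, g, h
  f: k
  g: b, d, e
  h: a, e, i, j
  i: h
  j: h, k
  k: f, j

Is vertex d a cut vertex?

No

Deleting d leaves 1 component (was 1) (its neighbors c, g remain connected to each other), so d is not a cut vertex.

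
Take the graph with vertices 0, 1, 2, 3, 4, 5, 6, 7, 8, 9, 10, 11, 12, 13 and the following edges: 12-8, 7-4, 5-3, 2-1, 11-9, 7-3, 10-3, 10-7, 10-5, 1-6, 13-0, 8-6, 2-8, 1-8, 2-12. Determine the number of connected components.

4

Starting from 9 we can reach 9, 11. That is one component of size 2.
Starting from 0 we can reach 0, 13. That is one component of size 2.
Starting from 3 we can reach 3, 4, 5, 7, 10. That is one component of size 5.
Starting from 1 we can reach 1, 2, 6, 8, 12. That is one component of size 5.
Total: 4 components.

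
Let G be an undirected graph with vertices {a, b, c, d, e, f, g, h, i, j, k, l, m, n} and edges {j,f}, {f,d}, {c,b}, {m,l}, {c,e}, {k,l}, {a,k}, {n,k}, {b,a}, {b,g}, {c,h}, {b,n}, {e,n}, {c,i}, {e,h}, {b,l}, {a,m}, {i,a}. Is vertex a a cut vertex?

No

Deleting a leaves 2 components (was 2), so a is not a cut vertex.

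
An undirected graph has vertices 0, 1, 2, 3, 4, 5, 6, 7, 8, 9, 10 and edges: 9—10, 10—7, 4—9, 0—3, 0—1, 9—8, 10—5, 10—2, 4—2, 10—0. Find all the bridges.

0-1, 0-10, 0-3, 10-5, 10-7, 8-9

The edges on the cycle 4-9-10-2-4 are not bridges since each lies on that cycle.
But removing 5—10 disconnects 5 from 10; removing 0—3 disconnects 0 from 3; removing 9—8 disconnects 9 from 8; removing 10—7 disconnects 10 from 7 — these are bridges.
In total 6 edges are bridges.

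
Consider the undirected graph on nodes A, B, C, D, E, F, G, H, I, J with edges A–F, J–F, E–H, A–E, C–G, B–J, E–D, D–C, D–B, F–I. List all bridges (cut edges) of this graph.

The edges on the cycle A-E-D-B-J-F-A are not bridges since each lies on that cycle.
But removing I–F disconnects I from F; removing C–G disconnects C from G; removing E–H disconnects E from H; removing D–C disconnects D from C — these are bridges.

C-D, C-G, E-H, F-I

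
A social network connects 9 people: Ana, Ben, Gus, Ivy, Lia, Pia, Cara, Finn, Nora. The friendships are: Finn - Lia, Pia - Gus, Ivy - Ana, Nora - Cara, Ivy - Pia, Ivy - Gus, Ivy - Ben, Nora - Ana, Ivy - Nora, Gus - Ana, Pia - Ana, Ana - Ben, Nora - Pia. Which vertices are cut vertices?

Nora

Removing Nora increases the component count from 2 to 3, so Nora is a cut vertex.
By contrast removing Lia leaves 2 components; it is not a cut vertex. No other vertex is a cut vertex either.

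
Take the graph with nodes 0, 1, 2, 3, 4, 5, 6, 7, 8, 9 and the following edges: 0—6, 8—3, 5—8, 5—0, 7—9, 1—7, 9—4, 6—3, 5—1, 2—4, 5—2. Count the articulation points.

Removing 5 increases the component count from 1 to 2, so 5 is a cut vertex.
By contrast removing 9 leaves 1 component; it is not a cut vertex. No other vertex is a cut vertex either.

1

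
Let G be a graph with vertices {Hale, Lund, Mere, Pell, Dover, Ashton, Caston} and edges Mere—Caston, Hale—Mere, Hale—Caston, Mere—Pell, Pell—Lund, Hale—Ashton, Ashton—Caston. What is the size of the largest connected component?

6

Dover is isolated — a component by itself.
Starting from Hale we can reach Hale, Lund, Mere, Pell, Ashton, Caston. That is one component of size 6.
The largest has 6 vertices.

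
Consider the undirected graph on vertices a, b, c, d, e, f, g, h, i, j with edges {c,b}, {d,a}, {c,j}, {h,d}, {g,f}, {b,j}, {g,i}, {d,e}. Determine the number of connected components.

3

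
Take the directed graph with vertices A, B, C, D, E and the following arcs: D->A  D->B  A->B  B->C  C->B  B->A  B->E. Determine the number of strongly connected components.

3

{A, B, C} are all mutually reachable — one SCC of size 3.
{E} is an SCC by itself.
{D} is an SCC by itself.
That gives 3 strongly connected components.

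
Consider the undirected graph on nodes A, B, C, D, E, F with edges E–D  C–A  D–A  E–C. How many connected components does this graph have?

3

B is isolated — a component by itself.
F is isolated — a component by itself.
Starting from A we can reach A, C, D, E. That is one component of size 4.
Total: 3 components.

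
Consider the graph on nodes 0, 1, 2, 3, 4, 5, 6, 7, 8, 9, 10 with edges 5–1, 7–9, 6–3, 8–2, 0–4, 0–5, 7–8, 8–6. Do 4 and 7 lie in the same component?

The component containing 4 is {0, 1, 4, 5}, and 7 is not in it.

No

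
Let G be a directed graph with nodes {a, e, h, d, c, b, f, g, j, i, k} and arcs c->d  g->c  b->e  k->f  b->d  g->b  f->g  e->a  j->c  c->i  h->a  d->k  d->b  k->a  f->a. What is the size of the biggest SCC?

6

{b, c, d, f, g, k} are all mutually reachable — one SCC of size 6.
{e} is an SCC by itself.
{h} is an SCC by itself.
{a} is an SCC by itself.
{j} is an SCC by itself.
(and 1 more singleton SCC)
The largest has 6 vertices.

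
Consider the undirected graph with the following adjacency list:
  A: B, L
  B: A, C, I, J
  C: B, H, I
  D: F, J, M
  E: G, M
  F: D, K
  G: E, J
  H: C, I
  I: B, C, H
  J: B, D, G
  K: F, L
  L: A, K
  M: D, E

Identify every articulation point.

B

Removing B increases the component count from 1 to 2, so B is a cut vertex.
By contrast removing E leaves 1 component; it is not a cut vertex. No other vertex is a cut vertex either.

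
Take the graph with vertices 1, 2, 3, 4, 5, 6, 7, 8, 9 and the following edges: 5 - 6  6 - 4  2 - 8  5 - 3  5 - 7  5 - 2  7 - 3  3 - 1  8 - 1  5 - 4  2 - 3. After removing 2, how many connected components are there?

2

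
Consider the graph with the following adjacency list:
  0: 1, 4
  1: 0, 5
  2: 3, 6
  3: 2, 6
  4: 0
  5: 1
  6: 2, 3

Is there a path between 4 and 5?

From 4 we can reach 0, 1, 4, 5, which includes 5.

Yes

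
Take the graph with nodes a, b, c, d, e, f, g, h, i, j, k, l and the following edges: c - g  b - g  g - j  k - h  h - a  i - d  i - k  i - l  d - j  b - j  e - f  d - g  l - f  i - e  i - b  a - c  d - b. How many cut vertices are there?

1

Removing i increases the component count from 1 to 2, so i is a cut vertex.
By contrast removing c leaves 1 component; it is not a cut vertex. No other vertex is a cut vertex either.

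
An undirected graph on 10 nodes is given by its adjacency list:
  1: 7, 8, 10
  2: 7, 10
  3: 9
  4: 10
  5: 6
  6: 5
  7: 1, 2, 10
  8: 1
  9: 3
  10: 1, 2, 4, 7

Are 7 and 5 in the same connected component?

The component containing 7 is {1, 2, 4, 7, 8, 10}, and 5 is not in it.

No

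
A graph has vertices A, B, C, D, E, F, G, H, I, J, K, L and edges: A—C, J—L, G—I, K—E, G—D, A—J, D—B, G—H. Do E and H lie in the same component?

No

The component containing E is {E, K}, and H is not in it.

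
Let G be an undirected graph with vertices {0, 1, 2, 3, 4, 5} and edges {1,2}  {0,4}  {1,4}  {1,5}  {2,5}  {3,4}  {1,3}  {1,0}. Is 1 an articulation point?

Deleting 1 raises the number of components from 1 to 2, so 1 is a cut vertex.

Yes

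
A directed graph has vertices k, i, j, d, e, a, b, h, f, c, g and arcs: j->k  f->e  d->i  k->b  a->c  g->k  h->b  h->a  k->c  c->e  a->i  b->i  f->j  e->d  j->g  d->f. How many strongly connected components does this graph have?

{c, d, e, f, g, j, k} are all mutually reachable — one SCC of size 7.
{i} is an SCC by itself.
{b} is an SCC by itself.
{a} is an SCC by itself.
{h} is an SCC by itself.
That gives 5 strongly connected components.

5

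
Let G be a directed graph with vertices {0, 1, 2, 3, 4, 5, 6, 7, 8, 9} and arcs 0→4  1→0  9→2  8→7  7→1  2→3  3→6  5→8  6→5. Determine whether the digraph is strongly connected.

No

There is no directed path from 8 to 6, so the graph is not strongly connected.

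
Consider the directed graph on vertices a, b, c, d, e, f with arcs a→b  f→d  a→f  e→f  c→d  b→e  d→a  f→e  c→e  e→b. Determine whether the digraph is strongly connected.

There is no directed path from e to c, so the graph is not strongly connected.

No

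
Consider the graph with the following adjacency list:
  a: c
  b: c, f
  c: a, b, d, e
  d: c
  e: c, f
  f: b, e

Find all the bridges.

a-c, c-d

The edges on the cycle c-e-f-b-c are not bridges since each lies on that cycle.
But removing c-d disconnects c from d; removing c-a disconnects c from a — these are bridges.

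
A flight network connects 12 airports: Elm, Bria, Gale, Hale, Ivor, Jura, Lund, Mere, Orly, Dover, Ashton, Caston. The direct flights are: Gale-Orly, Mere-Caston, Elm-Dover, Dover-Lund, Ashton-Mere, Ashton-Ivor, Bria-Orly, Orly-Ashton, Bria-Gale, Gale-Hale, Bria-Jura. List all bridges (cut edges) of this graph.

The edges on the cycle Bria-Gale-Orly-Bria are not bridges since each lies on that cycle.
But removing Ashton-Ivor disconnects Ashton from Ivor; removing Gale-Hale disconnects Gale from Hale; removing Orly-Ashton disconnects Orly from Ashton; removing Elm-Dover disconnects Elm from Dover — these are bridges.
In total 8 edges are bridges.

Ashton-Ivor, Ashton-Mere, Ashton-Orly, Bria-Jura, Caston-Mere, Dover-Elm, Dover-Lund, Gale-Hale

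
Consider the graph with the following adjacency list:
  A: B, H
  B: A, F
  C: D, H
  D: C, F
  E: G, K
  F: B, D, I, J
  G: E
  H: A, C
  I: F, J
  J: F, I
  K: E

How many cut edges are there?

The edges on the cycle F-J-I-F are not bridges since each lies on that cycle.
But removing K-E disconnects K from E; removing E-G disconnects E from G — these are bridges.
That makes 2 bridges.

2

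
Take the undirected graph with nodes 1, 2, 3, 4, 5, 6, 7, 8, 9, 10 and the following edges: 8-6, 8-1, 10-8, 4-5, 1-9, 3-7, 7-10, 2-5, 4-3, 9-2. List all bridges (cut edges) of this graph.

The edges on the cycle 4-3-7-10-8-1-9-2-5-4 are not bridges since each lies on that cycle.
But removing 6-8 disconnects 6 from 8 — this is a bridge.

6-8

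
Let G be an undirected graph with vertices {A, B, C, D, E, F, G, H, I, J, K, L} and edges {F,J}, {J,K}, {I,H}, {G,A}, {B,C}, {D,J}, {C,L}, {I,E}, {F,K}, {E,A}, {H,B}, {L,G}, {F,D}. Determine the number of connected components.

2

Starting from D we can reach D, F, J, K. That is one component of size 4.
Starting from A we can reach A, B, C, E, G, H, I, L. That is one component of size 8.
Total: 2 components.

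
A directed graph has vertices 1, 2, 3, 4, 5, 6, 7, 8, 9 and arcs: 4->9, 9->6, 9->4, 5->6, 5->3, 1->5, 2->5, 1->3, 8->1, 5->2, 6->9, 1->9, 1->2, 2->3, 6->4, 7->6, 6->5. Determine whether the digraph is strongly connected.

No

There is no directed path from 3 to 6, so the graph is not strongly connected.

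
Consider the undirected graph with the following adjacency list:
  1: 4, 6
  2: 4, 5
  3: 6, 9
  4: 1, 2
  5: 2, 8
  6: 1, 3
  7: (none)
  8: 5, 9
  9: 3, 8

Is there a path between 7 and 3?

No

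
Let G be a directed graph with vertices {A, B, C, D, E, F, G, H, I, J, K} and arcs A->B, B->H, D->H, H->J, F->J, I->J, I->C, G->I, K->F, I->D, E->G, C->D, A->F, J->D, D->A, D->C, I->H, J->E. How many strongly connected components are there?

2

{A, B, C, D, E, F, G, H, I, J} are all mutually reachable — one SCC of size 10.
{K} is an SCC by itself.
That gives 2 strongly connected components.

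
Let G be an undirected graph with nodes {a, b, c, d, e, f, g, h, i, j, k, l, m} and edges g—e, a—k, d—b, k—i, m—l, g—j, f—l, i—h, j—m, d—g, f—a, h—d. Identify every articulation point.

Removing d increases the component count from 2 to 3, so d is a cut vertex.
Removing g increases the component count from 2 to 3, so g is a cut vertex.
By contrast removing e leaves 2 components; it is not a cut vertex. No other vertex is a cut vertex either.

d, g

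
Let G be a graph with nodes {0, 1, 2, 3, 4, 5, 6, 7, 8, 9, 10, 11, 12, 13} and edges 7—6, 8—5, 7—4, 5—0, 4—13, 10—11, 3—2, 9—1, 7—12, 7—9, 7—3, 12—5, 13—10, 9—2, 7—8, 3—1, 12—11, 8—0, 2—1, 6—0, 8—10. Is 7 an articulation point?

Deleting 7 raises the number of components from 1 to 2, so 7 is a cut vertex.

Yes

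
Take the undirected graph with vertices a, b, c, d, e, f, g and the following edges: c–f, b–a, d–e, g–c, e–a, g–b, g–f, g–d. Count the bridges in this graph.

The edges on the cycle g-c-f-g are not bridges since each lies on that cycle.
Every edge lies on some cycle, so there are no bridges.

0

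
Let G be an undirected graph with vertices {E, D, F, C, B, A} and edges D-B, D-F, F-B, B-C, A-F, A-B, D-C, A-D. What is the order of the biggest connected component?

5

E is isolated — a component by itself.
Starting from A we can reach A, B, C, D, F. That is one component of size 5.
The largest has 5 vertices.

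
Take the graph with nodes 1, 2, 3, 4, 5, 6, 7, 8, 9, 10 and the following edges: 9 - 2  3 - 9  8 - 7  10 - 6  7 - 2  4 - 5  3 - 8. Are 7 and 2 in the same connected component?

Yes

From 7 we can reach 2, 3, 7, 8, 9, which includes 2.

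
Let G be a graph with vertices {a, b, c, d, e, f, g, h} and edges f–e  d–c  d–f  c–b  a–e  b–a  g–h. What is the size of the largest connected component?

Starting from g we can reach g, h. That is one component of size 2.
Starting from a we can reach a, b, c, d, e, f. That is one component of size 6.
The largest has 6 vertices.

6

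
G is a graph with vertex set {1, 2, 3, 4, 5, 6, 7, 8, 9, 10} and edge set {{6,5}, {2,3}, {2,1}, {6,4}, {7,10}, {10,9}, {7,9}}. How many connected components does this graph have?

4

8 is isolated — a component by itself.
Starting from 7 we can reach 7, 9, 10. That is one component of size 3.
Starting from 4 we can reach 4, 5, 6. That is one component of size 3.
Starting from 1 we can reach 1, 2, 3. That is one component of size 3.
Total: 4 components.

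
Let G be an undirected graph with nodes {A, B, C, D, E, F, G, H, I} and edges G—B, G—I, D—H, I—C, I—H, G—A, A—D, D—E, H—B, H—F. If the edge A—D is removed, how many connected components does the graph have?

A and D are still connected via A-G-I-H-D, so the component count stays at 1.

1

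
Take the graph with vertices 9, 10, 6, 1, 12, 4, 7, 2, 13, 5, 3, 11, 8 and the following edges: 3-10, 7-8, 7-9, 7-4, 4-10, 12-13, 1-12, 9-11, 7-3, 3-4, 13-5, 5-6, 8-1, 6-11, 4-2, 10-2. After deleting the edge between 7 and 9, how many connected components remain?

7 and 9 are still connected via 7-8-1-12-13-5-6-11-9, so the component count stays at 1.

1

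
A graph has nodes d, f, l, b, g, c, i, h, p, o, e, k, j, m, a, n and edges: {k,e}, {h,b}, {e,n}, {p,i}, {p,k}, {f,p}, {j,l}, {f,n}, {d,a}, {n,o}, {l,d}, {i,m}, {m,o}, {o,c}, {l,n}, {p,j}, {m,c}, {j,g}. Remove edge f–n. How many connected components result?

2

f and n are still connected via f-p-k-e-n, so the component count stays at 2.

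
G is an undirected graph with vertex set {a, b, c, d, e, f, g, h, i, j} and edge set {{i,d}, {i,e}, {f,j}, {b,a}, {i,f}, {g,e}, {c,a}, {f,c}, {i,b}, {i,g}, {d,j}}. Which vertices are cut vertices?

i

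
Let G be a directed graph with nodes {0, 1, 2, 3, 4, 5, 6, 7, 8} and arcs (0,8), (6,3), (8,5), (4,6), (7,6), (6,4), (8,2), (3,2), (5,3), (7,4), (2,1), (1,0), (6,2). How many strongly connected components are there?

{0, 1, 2, 3, 5, 8} are all mutually reachable — one SCC of size 6.
{4, 6} are all mutually reachable — one SCC of size 2.
{7} is an SCC by itself.
That gives 3 strongly connected components.

3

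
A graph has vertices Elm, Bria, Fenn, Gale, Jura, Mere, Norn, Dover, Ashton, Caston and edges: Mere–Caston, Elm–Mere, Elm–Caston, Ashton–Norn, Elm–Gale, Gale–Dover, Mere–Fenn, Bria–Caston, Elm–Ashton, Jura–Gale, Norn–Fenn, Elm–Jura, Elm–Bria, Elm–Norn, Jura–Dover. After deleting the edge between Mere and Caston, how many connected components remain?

1

Mere and Caston are still connected via Mere-Elm-Caston, so the component count stays at 1.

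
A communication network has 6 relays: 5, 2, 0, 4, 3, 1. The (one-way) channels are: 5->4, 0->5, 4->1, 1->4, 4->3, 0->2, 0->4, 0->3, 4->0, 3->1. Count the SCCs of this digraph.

2

{0, 1, 3, 4, 5} are all mutually reachable — one SCC of size 5.
{2} is an SCC by itself.
That gives 2 strongly connected components.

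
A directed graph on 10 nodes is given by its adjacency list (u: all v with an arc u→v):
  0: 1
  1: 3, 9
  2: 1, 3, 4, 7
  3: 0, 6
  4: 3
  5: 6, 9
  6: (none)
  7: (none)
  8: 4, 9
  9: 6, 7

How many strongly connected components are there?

{0, 1, 3} are all mutually reachable — one SCC of size 3.
{6} is an SCC by itself.
{8} is an SCC by itself.
{2} is an SCC by itself.
{5} is an SCC by itself.
(and 3 more singleton SCCs)
That gives 8 strongly connected components.

8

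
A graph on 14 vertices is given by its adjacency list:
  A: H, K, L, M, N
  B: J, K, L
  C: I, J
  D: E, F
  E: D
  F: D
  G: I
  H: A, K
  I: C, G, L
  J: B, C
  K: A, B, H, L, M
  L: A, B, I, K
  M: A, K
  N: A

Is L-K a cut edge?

After removing L-K, the path L-B-K still connects them, so the edge is not a bridge.

No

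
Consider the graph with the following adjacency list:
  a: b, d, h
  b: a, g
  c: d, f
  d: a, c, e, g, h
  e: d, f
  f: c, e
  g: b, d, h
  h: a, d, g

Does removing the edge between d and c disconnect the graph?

No

After removing d-c, the path d-e-f-c still connects them, so the edge is not a bridge.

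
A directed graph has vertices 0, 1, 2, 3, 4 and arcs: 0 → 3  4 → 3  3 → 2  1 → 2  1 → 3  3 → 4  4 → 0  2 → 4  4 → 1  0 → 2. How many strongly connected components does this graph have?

1

{0, 1, 2, 3, 4} are all mutually reachable — one SCC of size 5.
That gives 1 strongly connected component.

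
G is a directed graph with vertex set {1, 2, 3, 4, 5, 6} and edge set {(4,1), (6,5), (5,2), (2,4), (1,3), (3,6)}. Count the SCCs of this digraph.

1

{1, 2, 3, 4, 5, 6} are all mutually reachable — one SCC of size 6.
That gives 1 strongly connected component.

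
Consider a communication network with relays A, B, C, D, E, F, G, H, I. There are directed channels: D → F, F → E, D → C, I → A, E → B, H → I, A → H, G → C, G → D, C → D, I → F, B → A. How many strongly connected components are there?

{A, B, E, F, H, I} are all mutually reachable — one SCC of size 6.
{C, D} are all mutually reachable — one SCC of size 2.
{G} is an SCC by itself.
That gives 3 strongly connected components.

3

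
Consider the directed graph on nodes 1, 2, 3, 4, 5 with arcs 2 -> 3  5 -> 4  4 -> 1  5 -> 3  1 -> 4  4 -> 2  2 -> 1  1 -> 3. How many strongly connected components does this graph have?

{1, 2, 4} are all mutually reachable — one SCC of size 3.
{3} is an SCC by itself.
{5} is an SCC by itself.
That gives 3 strongly connected components.

3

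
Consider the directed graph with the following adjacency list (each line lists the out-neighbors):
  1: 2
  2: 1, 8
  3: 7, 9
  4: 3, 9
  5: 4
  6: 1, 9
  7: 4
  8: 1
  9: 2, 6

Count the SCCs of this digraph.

4

{3, 4, 7} are all mutually reachable — one SCC of size 3.
{1, 2, 8} are all mutually reachable — one SCC of size 3.
{6, 9} are all mutually reachable — one SCC of size 2.
{5} is an SCC by itself.
That gives 4 strongly connected components.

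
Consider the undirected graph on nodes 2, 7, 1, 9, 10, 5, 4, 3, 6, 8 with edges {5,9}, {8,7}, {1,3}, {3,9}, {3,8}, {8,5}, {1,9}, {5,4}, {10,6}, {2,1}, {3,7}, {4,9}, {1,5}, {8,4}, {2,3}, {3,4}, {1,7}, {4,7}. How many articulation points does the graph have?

Removing 3, for instance, still leaves 2 components. No single vertex removal increases the component count — the graph has no articulation points.

0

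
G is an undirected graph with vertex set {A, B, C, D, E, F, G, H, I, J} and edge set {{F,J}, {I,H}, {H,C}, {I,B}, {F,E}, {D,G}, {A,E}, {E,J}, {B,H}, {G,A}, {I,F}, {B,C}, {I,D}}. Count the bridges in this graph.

The edges on the cycle I-B-C-H-I are not bridges since each lies on that cycle.
Every edge lies on some cycle, so there are no bridges.

0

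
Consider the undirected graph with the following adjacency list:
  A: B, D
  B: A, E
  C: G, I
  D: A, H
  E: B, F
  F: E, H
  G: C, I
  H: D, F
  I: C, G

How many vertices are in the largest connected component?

Starting from C we can reach C, G, I. That is one component of size 3.
Starting from A we can reach A, B, D, E, F, H. That is one component of size 6.
The largest has 6 vertices.

6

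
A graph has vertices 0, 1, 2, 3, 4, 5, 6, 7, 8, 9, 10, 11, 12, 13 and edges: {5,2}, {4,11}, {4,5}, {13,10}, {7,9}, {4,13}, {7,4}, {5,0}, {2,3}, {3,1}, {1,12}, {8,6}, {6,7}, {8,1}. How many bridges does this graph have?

6

The edges on the cycle 8-6-7-4-5-2-3-1-8 are not bridges since each lies on that cycle.
But removing 9-7 disconnects 9 from 7; removing 12-1 disconnects 12 from 1; removing 4-13 disconnects 4 from 13; removing 0-5 disconnects 0 from 5 — these are bridges.
In total 6 edges are bridges.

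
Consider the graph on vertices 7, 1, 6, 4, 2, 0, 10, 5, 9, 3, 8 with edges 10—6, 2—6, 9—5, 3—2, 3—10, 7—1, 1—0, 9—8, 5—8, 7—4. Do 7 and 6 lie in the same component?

No

The component containing 7 is {0, 1, 4, 7}, and 6 is not in it.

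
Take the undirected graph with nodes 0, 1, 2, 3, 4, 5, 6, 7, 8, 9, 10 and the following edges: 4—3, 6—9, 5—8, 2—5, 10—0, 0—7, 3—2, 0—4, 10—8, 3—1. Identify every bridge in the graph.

The edges on the cycle 10-0-4-3-2-5-8-10 are not bridges since each lies on that cycle.
But removing 1—3 disconnects 1 from 3; removing 0—7 disconnects 0 from 7; removing 6—9 disconnects 6 from 9 — these are bridges.

0-7, 1-3, 6-9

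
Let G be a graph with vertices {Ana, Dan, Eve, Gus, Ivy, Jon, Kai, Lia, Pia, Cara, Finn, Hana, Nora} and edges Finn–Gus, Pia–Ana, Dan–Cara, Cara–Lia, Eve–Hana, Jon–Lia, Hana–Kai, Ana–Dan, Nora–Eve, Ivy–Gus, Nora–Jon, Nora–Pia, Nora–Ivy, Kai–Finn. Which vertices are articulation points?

Nora

Removing Nora increases the component count from 1 to 2, so Nora is a cut vertex.
By contrast removing Dan leaves 1 component; it is not a cut vertex. No other vertex is a cut vertex either.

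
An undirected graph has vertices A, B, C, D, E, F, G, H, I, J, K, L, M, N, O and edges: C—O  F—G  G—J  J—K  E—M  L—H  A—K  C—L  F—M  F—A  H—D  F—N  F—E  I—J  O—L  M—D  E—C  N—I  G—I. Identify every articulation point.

F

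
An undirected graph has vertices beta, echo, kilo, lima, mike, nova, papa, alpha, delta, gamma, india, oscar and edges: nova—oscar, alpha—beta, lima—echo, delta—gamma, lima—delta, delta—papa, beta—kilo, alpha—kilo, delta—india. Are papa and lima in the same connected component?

From papa we can reach echo, lima, papa, delta, gamma, india, which includes lima.

Yes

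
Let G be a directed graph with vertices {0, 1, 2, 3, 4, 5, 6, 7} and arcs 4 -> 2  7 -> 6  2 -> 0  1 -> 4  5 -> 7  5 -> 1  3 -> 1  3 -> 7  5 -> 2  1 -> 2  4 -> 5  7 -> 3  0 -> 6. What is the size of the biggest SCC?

5

{1, 3, 4, 5, 7} are all mutually reachable — one SCC of size 5.
{6} is an SCC by itself.
{0} is an SCC by itself.
{2} is an SCC by itself.
The largest has 5 vertices.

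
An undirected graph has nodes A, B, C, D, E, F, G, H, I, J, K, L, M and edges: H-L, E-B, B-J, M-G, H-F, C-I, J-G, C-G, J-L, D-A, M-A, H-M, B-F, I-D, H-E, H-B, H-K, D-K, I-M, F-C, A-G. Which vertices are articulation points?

Removing G, for instance, still leaves 1 component. No single vertex removal increases the component count — the graph has no articulation points.

none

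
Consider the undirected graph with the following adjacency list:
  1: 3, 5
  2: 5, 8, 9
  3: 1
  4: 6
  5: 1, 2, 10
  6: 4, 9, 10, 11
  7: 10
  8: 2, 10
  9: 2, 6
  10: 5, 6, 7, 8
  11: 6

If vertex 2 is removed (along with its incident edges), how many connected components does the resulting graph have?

1

With 2 gone, the remaining components are: {1, 3, 4, 5, 6, 7, 8, 9, 10, 11}.
That is 1 component.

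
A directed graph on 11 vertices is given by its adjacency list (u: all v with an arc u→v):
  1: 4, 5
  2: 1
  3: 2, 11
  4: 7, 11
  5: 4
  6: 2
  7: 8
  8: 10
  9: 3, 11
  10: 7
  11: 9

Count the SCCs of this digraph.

3

{1, 2, 3, 4, 5, 9, 11} are all mutually reachable — one SCC of size 7.
{7, 8, 10} are all mutually reachable — one SCC of size 3.
{6} is an SCC by itself.
That gives 3 strongly connected components.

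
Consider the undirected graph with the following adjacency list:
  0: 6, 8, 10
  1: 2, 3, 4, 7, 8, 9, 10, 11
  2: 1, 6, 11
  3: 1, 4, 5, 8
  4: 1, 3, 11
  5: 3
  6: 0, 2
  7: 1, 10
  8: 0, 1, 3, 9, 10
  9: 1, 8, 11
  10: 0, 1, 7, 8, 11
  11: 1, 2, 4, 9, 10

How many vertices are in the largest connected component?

12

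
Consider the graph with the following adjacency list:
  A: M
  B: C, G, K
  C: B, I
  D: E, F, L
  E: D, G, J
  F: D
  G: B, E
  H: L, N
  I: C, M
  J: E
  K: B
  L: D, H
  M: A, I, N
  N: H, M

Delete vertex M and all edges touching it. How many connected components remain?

With M gone, the remaining components are: {A}; {B, C, D, E, F, G, H, I, J, K, L, N}.
That is 2 components.

2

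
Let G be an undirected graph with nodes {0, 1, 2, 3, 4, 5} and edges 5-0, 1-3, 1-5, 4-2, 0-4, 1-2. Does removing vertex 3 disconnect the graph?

No

Deleting 3 leaves 1 component (was 1), so 3 is not a cut vertex.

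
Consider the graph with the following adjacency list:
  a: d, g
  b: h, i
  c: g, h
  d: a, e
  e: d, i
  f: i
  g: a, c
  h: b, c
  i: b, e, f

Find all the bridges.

The edges on the cycle b-i-e-d-a-g-c-h-b are not bridges since each lies on that cycle.
But removing f-i disconnects f from i — this is a bridge.

f-i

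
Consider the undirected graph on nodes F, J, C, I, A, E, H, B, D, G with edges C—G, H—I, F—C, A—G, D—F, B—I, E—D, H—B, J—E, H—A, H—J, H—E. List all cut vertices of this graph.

Removing H increases the component count from 1 to 2, so H is a cut vertex.
By contrast removing J leaves 1 component; it is not a cut vertex. No other vertex is a cut vertex either.

H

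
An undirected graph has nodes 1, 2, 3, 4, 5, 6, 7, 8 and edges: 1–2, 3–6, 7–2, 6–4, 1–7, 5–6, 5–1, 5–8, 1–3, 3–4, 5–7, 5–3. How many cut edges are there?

1

The edges on the cycle 5-1-2-7-5 are not bridges since each lies on that cycle.
But removing 5–8 disconnects 5 from 8 — this is a bridge.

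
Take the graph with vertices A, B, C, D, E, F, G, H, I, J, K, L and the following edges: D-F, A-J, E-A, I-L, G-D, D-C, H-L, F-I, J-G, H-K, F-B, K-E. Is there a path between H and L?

From H we can reach A, B, C, D, E, F, G, H, I, J, K, L, which includes L.

Yes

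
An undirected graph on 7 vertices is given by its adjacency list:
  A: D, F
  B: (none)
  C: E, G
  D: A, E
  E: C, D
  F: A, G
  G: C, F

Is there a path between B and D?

No

The component containing B is {B}, and D is not in it.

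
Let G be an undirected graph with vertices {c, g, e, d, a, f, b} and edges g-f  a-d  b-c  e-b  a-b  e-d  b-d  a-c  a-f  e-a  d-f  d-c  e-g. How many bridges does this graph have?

The edges on the cycle e-g-f-d-b-e are not bridges since each lies on that cycle.
Every edge lies on some cycle, so there are no bridges.

0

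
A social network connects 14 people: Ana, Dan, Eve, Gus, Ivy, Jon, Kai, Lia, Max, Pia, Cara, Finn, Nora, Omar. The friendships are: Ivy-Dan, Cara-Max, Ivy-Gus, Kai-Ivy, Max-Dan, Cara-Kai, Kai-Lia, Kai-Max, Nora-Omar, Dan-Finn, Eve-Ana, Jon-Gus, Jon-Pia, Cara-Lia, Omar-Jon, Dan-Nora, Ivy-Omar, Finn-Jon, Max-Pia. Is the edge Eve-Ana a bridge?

Removing Eve-Ana leaves no path between Eve and Ana: the component count goes from 2 to 3. So it is a bridge.

Yes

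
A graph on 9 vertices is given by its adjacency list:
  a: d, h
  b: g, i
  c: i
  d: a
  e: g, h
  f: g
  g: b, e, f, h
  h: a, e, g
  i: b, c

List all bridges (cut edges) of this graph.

a-d, a-h, b-g, b-i, c-i, f-g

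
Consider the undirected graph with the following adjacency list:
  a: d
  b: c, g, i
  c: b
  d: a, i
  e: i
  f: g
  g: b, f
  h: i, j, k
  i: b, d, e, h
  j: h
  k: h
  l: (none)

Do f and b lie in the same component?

Yes

From f we can reach a, b, c, d, e, f, g, h, i, j, k, which includes b.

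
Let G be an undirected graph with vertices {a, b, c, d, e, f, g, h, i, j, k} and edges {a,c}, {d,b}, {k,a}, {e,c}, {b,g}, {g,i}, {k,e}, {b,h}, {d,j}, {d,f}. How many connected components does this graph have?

Starting from a we can reach a, c, e, k. That is one component of size 4.
Starting from b we can reach b, d, f, g, h, i, j. That is one component of size 7.
Total: 2 components.

2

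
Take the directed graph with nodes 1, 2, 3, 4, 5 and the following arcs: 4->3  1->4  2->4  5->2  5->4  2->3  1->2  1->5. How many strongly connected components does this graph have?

5

{1} is an SCC by itself.
{3} is an SCC by itself.
{4} is an SCC by itself.
{5} is an SCC by itself.
{2} is an SCC by itself.
That gives 5 strongly connected components.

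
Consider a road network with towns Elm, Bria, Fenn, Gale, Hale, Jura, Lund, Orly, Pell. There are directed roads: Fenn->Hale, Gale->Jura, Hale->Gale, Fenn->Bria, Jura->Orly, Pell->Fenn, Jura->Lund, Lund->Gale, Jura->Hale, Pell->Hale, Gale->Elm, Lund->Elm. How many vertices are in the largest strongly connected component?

4

{Gale, Hale, Jura, Lund} are all mutually reachable — one SCC of size 4.
{Fenn} is an SCC by itself.
{Bria} is an SCC by itself.
{Orly} is an SCC by itself.
{Pell} is an SCC by itself.
(and 1 more singleton SCC)
The largest has 4 vertices.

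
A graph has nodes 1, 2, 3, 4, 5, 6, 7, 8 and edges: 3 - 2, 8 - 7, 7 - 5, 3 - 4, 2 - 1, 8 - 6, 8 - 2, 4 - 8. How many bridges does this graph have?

4

The edges on the cycle 3-4-8-2-3 are not bridges since each lies on that cycle.
But removing 8 - 7 disconnects 8 from 7; removing 8 - 6 disconnects 8 from 6; removing 7 - 5 disconnects 7 from 5; removing 2 - 1 disconnects 2 from 1 — these are bridges.
That makes 4 bridges.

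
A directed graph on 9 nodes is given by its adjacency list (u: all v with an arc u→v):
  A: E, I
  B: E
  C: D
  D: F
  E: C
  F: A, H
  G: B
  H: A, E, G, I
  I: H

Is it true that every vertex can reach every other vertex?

Yes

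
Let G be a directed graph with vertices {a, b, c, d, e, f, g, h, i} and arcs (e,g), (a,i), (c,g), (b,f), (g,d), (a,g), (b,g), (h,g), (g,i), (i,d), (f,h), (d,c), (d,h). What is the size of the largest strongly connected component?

{c, d, g, h, i} are all mutually reachable — one SCC of size 5.
{a} is an SCC by itself.
{f} is an SCC by itself.
{e} is an SCC by itself.
{b} is an SCC by itself.
The largest has 5 vertices.

5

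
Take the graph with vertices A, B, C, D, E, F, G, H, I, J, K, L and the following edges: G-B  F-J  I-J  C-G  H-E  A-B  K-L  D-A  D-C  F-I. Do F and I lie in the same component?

Yes

From F we can reach F, I, J, which includes I.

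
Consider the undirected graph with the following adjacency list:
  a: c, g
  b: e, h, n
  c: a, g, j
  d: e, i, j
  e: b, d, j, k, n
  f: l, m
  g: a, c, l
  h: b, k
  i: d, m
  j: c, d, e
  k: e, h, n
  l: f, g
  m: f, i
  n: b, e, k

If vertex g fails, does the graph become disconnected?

No

Deleting g leaves 1 component (was 1) (its neighbors a, c, l remain connected to each other), so g is not a cut vertex.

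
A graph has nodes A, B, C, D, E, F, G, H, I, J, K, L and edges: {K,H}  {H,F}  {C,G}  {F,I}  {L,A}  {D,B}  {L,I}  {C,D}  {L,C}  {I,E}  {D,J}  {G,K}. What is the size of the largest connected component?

Starting from A we can reach A, B, C, D, E, F, G, H, I, J, K, L. That is one component of size 12.
The largest has 12 vertices.

12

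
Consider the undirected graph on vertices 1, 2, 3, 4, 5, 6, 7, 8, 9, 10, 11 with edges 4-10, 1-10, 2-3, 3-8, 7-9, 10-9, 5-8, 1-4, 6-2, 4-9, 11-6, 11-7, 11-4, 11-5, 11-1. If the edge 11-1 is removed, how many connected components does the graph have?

1

11 and 1 are still connected via 11-4-1, so the component count stays at 1.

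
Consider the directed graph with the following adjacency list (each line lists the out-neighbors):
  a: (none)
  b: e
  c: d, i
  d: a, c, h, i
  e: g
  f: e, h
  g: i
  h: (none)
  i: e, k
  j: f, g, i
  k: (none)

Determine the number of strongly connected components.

{e, g, i} are all mutually reachable — one SCC of size 3.
{c, d} are all mutually reachable — one SCC of size 2.
{k} is an SCC by itself.
{b} is an SCC by itself.
{j} is an SCC by itself.
(and 3 more singleton SCCs)
That gives 8 strongly connected components.

8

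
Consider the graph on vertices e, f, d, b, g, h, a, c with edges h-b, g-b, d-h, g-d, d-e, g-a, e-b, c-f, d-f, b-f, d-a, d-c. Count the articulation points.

Removing b, for instance, still leaves 1 component. No single vertex removal increases the component count — the graph has no articulation points.

0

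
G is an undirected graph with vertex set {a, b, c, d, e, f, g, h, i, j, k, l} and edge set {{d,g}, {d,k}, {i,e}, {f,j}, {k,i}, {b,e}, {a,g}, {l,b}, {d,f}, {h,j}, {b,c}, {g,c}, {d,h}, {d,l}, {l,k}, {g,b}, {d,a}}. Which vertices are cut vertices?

d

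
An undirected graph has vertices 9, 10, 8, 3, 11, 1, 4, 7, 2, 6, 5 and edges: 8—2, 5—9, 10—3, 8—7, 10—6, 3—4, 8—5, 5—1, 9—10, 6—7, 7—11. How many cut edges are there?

The edges on the cycle 8-5-9-10-6-7-8 are not bridges since each lies on that cycle.
But removing 5—1 disconnects 5 from 1; removing 8—2 disconnects 8 from 2; removing 10—3 disconnects 10 from 3; removing 4—3 disconnects 4 from 3 — these are bridges.
In total 5 edges are bridges.

5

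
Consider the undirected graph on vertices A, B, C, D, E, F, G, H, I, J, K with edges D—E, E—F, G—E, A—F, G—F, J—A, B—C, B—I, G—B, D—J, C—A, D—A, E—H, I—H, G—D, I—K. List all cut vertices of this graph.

I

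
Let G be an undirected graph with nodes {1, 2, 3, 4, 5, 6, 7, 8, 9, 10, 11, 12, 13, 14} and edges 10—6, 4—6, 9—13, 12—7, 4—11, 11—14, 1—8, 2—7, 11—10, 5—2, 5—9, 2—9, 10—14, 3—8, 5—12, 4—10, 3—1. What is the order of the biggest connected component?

Starting from 1 we can reach 1, 3, 8. That is one component of size 3.
Starting from 4 we can reach 4, 6, 10, 11, 14. That is one component of size 5.
Starting from 2 we can reach 2, 5, 7, 9, 12, 13. That is one component of size 6.
The largest has 6 vertices.

6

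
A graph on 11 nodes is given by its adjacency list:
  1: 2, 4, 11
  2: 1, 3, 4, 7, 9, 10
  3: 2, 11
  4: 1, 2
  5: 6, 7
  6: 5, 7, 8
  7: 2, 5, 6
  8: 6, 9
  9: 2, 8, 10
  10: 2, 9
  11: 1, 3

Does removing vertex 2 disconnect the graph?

Deleting 2 raises the number of components from 1 to 2, so 2 is a cut vertex.

Yes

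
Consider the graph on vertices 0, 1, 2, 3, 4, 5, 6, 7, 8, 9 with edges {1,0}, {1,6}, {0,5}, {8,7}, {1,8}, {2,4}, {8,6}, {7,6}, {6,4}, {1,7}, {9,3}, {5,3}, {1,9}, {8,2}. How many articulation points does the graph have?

1

Removing 1 increases the component count from 1 to 2, so 1 is a cut vertex.
By contrast removing 8 leaves 1 component; it is not a cut vertex. No other vertex is a cut vertex either.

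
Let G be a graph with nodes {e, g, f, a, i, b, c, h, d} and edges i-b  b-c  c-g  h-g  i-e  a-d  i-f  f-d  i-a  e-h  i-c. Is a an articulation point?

Deleting a leaves 1 component (was 1) (its neighbors d, i remain connected to each other), so a is not a cut vertex.

No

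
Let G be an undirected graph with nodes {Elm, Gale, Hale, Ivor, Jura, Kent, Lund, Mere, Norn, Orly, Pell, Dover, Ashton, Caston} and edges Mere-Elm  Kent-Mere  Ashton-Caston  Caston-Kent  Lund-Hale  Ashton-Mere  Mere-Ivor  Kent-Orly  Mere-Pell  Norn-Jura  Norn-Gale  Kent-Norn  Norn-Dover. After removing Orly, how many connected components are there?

2

With Orly gone, the remaining components are: {Hale, Lund}; {Elm, Gale, Ivor, Jura, Kent, Mere, Norn, Pell, Dover, Ashton, Caston}.
That is 2 components.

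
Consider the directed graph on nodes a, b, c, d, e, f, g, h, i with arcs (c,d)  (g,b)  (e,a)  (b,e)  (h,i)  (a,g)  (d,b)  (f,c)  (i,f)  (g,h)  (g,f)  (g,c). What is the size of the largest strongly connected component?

9

{a, b, c, d, e, f, g, h, i} are all mutually reachable — one SCC of size 9.
The largest has 9 vertices.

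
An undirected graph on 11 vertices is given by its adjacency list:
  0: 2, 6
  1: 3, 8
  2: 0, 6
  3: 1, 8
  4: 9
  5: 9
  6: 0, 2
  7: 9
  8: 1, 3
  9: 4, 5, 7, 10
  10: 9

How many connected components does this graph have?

3

Starting from 0 we can reach 0, 2, 6. That is one component of size 3.
Starting from 1 we can reach 1, 3, 8. That is one component of size 3.
Starting from 4 we can reach 4, 5, 7, 9, 10. That is one component of size 5.
Total: 3 components.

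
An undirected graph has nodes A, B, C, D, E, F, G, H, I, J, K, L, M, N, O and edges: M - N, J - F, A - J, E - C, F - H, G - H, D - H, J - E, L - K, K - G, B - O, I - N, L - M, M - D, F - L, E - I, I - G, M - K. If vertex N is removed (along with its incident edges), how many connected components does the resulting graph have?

With N gone, the remaining components are: {B, O}; {A, C, D, E, F, G, H, I, J, K, L, M}.
That is 2 components.

2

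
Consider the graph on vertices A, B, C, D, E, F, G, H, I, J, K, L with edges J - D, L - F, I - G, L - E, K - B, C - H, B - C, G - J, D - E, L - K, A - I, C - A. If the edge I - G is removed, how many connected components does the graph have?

1

I and G are still connected via I-A-C-B-K-L-E-D-J-G, so the component count stays at 1.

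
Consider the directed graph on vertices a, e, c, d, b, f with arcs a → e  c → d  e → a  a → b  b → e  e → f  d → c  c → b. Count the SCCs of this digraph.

3

{a, b, e} are all mutually reachable — one SCC of size 3.
{c, d} are all mutually reachable — one SCC of size 2.
{f} is an SCC by itself.
That gives 3 strongly connected components.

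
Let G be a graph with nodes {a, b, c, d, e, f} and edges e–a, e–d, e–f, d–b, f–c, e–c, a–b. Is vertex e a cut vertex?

Deleting e raises the number of components from 1 to 2, so e is a cut vertex.

Yes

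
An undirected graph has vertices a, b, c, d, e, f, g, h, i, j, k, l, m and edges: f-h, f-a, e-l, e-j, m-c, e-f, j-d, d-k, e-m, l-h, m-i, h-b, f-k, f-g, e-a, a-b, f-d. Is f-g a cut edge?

Yes

Removing f-g leaves no path between f and g: the component count goes from 1 to 2. So it is a bridge.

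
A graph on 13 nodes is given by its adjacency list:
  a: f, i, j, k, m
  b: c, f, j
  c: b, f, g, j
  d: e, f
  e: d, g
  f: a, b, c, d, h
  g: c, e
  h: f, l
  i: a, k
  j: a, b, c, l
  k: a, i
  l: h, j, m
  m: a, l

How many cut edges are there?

The edges on the cycle a-i-k-a are not bridges since each lies on that cycle.
Every edge lies on some cycle, so there are no bridges.

0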